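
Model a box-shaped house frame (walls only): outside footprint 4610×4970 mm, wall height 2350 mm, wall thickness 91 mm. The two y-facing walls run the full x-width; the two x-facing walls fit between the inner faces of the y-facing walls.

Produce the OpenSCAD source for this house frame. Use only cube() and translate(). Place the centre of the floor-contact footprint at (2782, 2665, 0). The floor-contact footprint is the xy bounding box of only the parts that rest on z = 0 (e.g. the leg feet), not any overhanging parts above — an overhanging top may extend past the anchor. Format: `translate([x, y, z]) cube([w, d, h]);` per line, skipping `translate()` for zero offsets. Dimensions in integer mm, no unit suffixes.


translate([477, 180, 0]) cube([4610, 91, 2350]);
translate([477, 5059, 0]) cube([4610, 91, 2350]);
translate([477, 271, 0]) cube([91, 4788, 2350]);
translate([4996, 271, 0]) cube([91, 4788, 2350]);


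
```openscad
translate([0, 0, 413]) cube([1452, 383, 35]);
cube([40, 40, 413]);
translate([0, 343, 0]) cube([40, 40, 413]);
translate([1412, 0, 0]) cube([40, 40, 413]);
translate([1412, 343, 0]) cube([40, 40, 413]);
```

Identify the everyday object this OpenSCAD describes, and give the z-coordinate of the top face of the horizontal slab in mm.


A bench. The seat-top height is 448 mm.

A long slab on four corner posts — a bench. The slab sits at z = 413 with thickness 35, so the top is 413 + 35 = 448 mm.


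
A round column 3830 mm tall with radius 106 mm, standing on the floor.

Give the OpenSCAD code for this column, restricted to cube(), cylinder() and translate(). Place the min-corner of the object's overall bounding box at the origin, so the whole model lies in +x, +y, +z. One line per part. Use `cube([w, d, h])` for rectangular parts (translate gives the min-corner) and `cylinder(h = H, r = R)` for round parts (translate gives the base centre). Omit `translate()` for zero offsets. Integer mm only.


translate([106, 106, 0]) cylinder(h = 3830, r = 106);


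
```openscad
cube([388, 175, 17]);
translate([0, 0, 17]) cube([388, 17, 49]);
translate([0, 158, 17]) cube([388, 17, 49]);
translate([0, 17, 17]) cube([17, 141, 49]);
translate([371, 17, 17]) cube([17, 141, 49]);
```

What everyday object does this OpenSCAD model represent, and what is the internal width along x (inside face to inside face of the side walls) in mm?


An open box. The internal width is 354 mm.

A 388×175 base slab with four walls standing on it — an open box. The base is 388 mm wide and the walls are 17 mm thick, so the internal width is 388 − 2 × 17 = 354 mm.


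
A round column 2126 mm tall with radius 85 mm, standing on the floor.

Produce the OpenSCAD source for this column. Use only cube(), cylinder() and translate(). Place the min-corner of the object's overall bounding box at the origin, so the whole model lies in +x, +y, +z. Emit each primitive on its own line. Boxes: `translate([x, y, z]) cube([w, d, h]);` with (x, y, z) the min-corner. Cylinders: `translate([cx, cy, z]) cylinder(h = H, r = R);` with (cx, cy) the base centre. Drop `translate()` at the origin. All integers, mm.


translate([85, 85, 0]) cylinder(h = 2126, r = 85);


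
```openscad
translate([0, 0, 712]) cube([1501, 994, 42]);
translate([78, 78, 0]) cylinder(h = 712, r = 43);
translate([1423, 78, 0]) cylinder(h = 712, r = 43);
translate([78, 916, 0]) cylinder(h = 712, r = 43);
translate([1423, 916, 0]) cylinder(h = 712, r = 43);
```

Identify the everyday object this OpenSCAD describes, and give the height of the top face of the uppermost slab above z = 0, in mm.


A table. The table height is 754 mm.

A 1501×994×42 slab sits at z = 712 on four Ø86 mm round legs — a table. The top surface is at 712 + 42 = 754 mm.


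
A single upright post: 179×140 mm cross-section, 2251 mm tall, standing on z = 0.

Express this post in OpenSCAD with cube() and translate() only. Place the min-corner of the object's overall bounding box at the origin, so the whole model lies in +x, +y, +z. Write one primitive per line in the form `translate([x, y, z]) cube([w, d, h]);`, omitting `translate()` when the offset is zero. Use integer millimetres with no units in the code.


cube([179, 140, 2251]);


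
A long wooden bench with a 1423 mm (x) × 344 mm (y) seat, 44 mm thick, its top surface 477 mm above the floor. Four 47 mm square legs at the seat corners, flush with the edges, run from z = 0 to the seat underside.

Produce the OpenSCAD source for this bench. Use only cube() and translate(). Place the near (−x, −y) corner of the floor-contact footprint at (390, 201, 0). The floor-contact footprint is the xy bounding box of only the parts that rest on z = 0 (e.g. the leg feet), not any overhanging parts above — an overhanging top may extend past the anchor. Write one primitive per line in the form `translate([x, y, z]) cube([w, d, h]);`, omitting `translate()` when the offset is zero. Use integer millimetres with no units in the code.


translate([390, 201, 433]) cube([1423, 344, 44]);
translate([390, 201, 0]) cube([47, 47, 433]);
translate([390, 498, 0]) cube([47, 47, 433]);
translate([1766, 201, 0]) cube([47, 47, 433]);
translate([1766, 498, 0]) cube([47, 47, 433]);


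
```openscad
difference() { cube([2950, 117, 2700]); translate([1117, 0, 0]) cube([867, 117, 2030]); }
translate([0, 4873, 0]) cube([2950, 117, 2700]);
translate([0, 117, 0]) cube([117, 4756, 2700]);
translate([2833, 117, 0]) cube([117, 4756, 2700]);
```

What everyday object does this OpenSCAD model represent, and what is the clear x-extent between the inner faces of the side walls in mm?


A single room. The interior width is 2716 mm.

Four walls enclosing a rectangle with a door in the front wall — a room. Outside width 2950 minus two 117 mm walls gives 2716 mm.


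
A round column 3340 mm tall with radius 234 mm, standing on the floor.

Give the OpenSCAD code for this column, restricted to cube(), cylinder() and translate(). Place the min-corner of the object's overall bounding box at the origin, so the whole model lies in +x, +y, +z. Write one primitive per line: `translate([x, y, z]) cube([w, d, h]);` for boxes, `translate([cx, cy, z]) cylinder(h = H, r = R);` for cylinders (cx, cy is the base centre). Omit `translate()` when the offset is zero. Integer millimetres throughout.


translate([234, 234, 0]) cylinder(h = 3340, r = 234);


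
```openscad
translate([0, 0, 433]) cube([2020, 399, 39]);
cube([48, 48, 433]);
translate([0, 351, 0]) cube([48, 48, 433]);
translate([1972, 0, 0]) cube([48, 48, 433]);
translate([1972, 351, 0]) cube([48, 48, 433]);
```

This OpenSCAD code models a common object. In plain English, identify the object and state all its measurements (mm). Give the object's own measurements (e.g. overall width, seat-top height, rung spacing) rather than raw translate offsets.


A long wooden bench with a 2020 mm (x) × 399 mm (y) seat, 39 mm thick, its top surface 472 mm above the floor. Four 48 mm square legs at the seat corners, flush with the edges, run from z = 0 to the seat underside.


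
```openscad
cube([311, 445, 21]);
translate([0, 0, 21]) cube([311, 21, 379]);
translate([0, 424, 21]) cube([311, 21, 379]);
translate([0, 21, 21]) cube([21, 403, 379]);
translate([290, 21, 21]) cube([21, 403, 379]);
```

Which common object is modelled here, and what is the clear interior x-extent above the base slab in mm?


An open box. The internal width is 269 mm.

A 311×445 base slab with four walls standing on it — an open box. The base is 311 mm wide and the walls are 21 mm thick, so the internal width is 311 − 2 × 21 = 269 mm.


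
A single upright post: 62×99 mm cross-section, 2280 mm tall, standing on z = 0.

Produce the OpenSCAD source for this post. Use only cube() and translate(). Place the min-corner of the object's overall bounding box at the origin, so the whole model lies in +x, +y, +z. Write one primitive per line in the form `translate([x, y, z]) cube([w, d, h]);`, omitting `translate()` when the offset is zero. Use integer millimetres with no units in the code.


cube([62, 99, 2280]);


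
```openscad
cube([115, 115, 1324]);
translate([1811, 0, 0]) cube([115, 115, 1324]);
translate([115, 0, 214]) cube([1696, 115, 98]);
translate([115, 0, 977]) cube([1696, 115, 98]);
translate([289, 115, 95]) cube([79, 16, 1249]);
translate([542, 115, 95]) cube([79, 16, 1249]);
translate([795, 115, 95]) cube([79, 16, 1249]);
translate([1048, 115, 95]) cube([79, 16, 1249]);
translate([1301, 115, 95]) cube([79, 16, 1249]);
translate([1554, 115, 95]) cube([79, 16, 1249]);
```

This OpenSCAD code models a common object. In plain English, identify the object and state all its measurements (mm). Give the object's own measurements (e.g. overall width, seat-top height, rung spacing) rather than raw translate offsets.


A fence section. Two 115×115 mm posts, 1324 mm tall, stand on the floor with a clear span of 1696 mm between their inner faces. Two horizontal rails of 115×98 mm section span the gap between the posts with their undersides at z = 214 mm and z = 977 mm, flush with the posts' −y face. 6 pickets, each 79 mm wide, 16 mm thick and 1249 mm tall, are fixed to the +y face of the rails with their bottoms at z = 95 mm, spaced across the span with a 174 mm gap after the −x post and between neighbouring pickets, with 178 mm left before the +x post.


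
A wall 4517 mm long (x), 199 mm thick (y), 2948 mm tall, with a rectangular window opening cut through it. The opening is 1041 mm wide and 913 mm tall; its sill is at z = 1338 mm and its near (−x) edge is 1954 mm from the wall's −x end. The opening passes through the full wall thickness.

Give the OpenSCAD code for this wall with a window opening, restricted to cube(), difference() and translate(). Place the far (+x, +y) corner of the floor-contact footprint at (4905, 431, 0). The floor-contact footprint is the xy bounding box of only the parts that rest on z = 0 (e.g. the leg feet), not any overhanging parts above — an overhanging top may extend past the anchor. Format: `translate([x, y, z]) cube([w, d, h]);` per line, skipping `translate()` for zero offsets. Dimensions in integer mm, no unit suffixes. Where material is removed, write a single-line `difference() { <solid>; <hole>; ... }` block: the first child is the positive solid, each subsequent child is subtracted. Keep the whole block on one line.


difference() { translate([388, 232, 0]) cube([4517, 199, 2948]); translate([2342, 232, 1338]) cube([1041, 199, 913]); }


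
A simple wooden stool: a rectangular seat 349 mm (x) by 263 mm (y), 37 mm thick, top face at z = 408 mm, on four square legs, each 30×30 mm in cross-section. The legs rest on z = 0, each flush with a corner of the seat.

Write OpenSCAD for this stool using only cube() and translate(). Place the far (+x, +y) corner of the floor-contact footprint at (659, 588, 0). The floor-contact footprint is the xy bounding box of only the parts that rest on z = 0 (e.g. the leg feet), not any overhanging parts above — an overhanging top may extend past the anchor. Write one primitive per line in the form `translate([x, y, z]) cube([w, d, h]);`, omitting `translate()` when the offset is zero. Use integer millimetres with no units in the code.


translate([310, 325, 371]) cube([349, 263, 37]);
translate([310, 325, 0]) cube([30, 30, 371]);
translate([629, 325, 0]) cube([30, 30, 371]);
translate([310, 558, 0]) cube([30, 30, 371]);
translate([629, 558, 0]) cube([30, 30, 371]);


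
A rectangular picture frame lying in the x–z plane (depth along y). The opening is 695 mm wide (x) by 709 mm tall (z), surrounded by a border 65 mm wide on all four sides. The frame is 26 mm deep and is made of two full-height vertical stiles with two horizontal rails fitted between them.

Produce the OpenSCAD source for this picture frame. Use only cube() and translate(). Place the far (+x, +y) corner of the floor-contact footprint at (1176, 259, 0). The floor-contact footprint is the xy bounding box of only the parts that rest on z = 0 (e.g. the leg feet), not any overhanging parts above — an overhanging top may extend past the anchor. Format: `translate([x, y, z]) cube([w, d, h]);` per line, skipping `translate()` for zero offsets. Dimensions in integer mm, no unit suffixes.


translate([351, 233, 0]) cube([65, 26, 839]);
translate([1111, 233, 0]) cube([65, 26, 839]);
translate([416, 233, 0]) cube([695, 26, 65]);
translate([416, 233, 774]) cube([695, 26, 65]);


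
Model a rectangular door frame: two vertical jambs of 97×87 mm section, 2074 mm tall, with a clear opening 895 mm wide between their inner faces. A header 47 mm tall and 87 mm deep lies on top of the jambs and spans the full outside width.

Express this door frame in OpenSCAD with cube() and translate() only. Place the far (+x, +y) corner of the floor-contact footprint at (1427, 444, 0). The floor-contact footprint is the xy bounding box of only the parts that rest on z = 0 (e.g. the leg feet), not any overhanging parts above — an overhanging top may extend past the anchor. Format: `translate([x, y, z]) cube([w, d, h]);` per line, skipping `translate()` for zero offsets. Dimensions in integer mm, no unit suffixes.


translate([338, 357, 0]) cube([97, 87, 2074]);
translate([1330, 357, 0]) cube([97, 87, 2074]);
translate([338, 357, 2074]) cube([1089, 87, 47]);


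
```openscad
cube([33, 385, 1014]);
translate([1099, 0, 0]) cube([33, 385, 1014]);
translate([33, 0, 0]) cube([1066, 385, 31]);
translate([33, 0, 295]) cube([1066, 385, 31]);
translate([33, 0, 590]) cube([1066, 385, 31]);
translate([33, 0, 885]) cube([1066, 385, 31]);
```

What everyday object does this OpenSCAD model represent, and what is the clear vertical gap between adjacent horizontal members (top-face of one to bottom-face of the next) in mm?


A bookshelf. The clear shelf gap is 264 mm.

Two tall side panels with 4 horizontal boards between them — a bookshelf. The first two shelf undersides are at z = 0 and z = 295; with shelf thickness 31, the clear gap is 295 − 0 − 31 = 264 mm.


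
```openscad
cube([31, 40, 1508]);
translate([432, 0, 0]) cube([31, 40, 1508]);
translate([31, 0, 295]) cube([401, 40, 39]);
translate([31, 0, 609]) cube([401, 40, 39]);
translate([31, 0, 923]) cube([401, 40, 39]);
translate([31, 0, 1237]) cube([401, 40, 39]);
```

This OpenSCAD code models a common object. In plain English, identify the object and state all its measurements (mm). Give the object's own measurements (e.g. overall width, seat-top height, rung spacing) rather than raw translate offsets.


A straight ladder. Two 31×40 mm vertical rails, 1508 mm tall, stand 463 mm apart (outside-to-outside) with their front faces coplanar on the −y side. 4 rungs, each 40 mm deep and 39 mm tall, span between the inner faces of the rails, front faces flush with the rails. The lowest rung's underside is at z = 295 mm and rungs are spaced 314 mm apart (underside to underside).


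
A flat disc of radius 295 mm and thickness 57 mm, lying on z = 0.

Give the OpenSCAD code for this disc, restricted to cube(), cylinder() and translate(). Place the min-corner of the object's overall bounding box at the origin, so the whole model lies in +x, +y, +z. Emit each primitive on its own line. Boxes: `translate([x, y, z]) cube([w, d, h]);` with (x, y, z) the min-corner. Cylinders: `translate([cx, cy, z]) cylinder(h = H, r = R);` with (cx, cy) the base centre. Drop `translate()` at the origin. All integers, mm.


translate([295, 295, 0]) cylinder(h = 57, r = 295);


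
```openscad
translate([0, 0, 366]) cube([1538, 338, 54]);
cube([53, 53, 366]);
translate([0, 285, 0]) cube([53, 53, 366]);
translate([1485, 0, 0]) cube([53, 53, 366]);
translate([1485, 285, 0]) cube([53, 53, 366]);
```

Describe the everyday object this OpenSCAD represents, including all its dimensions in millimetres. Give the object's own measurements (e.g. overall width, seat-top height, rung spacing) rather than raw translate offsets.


A long wooden bench with a 1538 mm (x) × 338 mm (y) seat, 54 mm thick, its top surface 420 mm above the floor. Four 53 mm square legs at the seat corners, flush with the edges, run from z = 0 to the seat underside.


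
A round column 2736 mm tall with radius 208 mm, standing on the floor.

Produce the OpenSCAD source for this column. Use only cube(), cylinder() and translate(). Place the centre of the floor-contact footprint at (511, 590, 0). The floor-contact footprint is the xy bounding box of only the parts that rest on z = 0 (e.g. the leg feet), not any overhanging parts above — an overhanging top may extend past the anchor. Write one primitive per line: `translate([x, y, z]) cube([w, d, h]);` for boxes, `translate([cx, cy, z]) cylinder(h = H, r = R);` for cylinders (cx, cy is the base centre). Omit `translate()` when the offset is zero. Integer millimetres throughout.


translate([511, 590, 0]) cylinder(h = 2736, r = 208);


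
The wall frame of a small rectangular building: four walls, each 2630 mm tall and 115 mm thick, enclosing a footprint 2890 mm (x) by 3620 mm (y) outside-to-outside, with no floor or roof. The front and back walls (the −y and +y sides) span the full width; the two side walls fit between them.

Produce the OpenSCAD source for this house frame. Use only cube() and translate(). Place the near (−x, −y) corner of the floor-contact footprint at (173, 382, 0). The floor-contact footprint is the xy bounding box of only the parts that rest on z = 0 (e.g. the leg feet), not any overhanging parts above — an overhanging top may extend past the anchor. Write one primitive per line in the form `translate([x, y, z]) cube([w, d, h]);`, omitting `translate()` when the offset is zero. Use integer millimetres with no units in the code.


translate([173, 382, 0]) cube([2890, 115, 2630]);
translate([173, 3887, 0]) cube([2890, 115, 2630]);
translate([173, 497, 0]) cube([115, 3390, 2630]);
translate([2948, 497, 0]) cube([115, 3390, 2630]);


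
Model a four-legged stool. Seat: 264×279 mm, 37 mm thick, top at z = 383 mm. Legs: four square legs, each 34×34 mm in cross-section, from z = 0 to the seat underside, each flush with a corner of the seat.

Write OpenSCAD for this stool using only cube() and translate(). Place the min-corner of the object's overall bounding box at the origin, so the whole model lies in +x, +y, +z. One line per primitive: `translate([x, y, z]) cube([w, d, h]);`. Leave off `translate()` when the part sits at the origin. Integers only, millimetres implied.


translate([0, 0, 346]) cube([264, 279, 37]);
cube([34, 34, 346]);
translate([230, 0, 0]) cube([34, 34, 346]);
translate([0, 245, 0]) cube([34, 34, 346]);
translate([230, 245, 0]) cube([34, 34, 346]);


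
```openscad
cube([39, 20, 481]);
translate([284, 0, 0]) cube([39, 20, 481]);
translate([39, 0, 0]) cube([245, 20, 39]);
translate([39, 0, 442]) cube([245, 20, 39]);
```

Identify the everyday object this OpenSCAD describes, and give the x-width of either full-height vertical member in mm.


A picture frame. The border width is 39 mm.

Four thin pieces enclosing a rectangular opening — a picture frame. The two full-height stiles are 481 mm tall; the top rail sits at z = 442 and is 39 mm tall, so the border above the opening is 481 − 442 = 39 mm, matching the stile x-width.


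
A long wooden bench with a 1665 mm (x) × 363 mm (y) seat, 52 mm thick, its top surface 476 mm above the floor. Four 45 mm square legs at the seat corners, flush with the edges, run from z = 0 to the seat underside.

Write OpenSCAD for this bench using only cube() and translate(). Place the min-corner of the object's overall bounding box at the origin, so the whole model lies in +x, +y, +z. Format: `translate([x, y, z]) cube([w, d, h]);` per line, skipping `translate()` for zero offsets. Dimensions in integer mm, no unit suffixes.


translate([0, 0, 424]) cube([1665, 363, 52]);
cube([45, 45, 424]);
translate([0, 318, 0]) cube([45, 45, 424]);
translate([1620, 0, 0]) cube([45, 45, 424]);
translate([1620, 318, 0]) cube([45, 45, 424]);


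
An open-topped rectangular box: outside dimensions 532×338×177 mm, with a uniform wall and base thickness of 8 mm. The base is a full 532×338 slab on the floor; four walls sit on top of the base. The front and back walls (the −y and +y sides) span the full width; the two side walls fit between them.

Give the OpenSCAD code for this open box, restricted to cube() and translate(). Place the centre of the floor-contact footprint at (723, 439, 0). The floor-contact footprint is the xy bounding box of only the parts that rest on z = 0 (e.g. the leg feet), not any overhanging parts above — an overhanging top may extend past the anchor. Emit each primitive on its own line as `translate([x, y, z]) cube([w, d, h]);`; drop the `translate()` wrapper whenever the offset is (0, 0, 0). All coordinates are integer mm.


translate([457, 270, 0]) cube([532, 338, 8]);
translate([457, 270, 8]) cube([532, 8, 169]);
translate([457, 600, 8]) cube([532, 8, 169]);
translate([457, 278, 8]) cube([8, 322, 169]);
translate([981, 278, 8]) cube([8, 322, 169]);


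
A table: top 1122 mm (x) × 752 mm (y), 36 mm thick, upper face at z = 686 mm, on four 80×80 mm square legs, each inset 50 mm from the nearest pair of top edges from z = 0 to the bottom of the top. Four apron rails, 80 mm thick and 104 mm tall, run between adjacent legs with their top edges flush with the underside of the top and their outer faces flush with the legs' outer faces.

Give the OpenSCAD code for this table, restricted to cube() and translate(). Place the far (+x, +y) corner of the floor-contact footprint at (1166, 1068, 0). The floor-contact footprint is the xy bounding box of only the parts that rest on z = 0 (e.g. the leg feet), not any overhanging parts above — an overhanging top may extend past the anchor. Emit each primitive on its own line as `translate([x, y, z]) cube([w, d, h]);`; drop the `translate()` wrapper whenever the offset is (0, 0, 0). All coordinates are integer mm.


// leg_h = 686 - 36 = 650
// apron z = 650 - 104 = 546
translate([94, 366, 650]) cube([1122, 752, 36]);
translate([144, 416, 0]) cube([80, 80, 650]);
translate([1086, 416, 0]) cube([80, 80, 650]);
translate([144, 988, 0]) cube([80, 80, 650]);
translate([1086, 988, 0]) cube([80, 80, 650]);
translate([224, 416, 546]) cube([862, 80, 104]);
translate([224, 988, 546]) cube([862, 80, 104]);
translate([144, 496, 546]) cube([80, 492, 104]);
translate([1086, 496, 546]) cube([80, 492, 104]);


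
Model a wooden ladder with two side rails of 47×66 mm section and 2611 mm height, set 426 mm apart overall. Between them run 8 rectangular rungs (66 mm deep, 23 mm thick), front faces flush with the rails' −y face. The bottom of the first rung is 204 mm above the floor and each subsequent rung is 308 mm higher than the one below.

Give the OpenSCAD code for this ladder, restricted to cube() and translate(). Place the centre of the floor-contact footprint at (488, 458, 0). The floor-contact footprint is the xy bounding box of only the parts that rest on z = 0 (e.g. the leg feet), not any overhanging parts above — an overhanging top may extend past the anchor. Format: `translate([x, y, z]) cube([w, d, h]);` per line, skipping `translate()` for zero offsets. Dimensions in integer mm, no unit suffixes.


translate([275, 425, 0]) cube([47, 66, 2611]);
translate([654, 425, 0]) cube([47, 66, 2611]);
translate([322, 425, 204]) cube([332, 66, 23]);
translate([322, 425, 512]) cube([332, 66, 23]);
translate([322, 425, 820]) cube([332, 66, 23]);
translate([322, 425, 1128]) cube([332, 66, 23]);
translate([322, 425, 1436]) cube([332, 66, 23]);
translate([322, 425, 1744]) cube([332, 66, 23]);
translate([322, 425, 2052]) cube([332, 66, 23]);
translate([322, 425, 2360]) cube([332, 66, 23]);


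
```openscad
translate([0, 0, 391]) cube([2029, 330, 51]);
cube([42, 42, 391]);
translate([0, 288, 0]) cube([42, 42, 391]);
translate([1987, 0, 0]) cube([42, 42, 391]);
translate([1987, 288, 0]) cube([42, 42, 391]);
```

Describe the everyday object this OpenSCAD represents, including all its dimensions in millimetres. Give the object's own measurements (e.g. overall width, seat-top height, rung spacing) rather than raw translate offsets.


A long wooden bench with a 2029 mm (x) × 330 mm (y) seat, 51 mm thick, its top surface 442 mm above the floor. Four 42 mm square legs at the seat corners, flush with the edges, run from z = 0 to the seat underside.


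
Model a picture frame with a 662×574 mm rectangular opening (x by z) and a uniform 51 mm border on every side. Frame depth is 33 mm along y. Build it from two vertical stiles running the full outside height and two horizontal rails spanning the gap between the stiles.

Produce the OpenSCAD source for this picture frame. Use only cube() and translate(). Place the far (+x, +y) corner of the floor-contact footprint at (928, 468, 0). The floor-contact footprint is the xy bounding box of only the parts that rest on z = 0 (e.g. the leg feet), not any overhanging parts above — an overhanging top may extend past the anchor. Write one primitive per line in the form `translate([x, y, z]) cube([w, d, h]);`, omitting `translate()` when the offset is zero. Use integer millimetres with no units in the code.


translate([164, 435, 0]) cube([51, 33, 676]);
translate([877, 435, 0]) cube([51, 33, 676]);
translate([215, 435, 0]) cube([662, 33, 51]);
translate([215, 435, 625]) cube([662, 33, 51]);


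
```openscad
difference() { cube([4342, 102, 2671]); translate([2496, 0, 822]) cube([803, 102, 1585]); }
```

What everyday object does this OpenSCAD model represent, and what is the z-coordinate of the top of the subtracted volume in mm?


A wall with a window opening. The window head height is 2407 mm.

A wall with a rectangular opening subtracted — a window. Sill at z = 822, opening 1585 mm tall, so the head is at 822 + 1585 = 2407 mm.


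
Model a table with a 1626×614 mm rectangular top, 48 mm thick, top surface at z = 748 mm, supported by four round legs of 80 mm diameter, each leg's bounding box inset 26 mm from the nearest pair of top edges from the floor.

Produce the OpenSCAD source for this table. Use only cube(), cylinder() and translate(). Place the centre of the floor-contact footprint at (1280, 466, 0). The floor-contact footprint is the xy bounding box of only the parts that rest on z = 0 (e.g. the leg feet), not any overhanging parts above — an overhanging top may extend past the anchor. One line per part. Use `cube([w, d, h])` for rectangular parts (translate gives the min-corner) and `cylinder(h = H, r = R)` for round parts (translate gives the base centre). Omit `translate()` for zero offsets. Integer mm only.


translate([467, 159, 700]) cube([1626, 614, 48]);
translate([533, 225, 0]) cylinder(h = 700, r = 40);
translate([2027, 225, 0]) cylinder(h = 700, r = 40);
translate([533, 707, 0]) cylinder(h = 700, r = 40);
translate([2027, 707, 0]) cylinder(h = 700, r = 40);


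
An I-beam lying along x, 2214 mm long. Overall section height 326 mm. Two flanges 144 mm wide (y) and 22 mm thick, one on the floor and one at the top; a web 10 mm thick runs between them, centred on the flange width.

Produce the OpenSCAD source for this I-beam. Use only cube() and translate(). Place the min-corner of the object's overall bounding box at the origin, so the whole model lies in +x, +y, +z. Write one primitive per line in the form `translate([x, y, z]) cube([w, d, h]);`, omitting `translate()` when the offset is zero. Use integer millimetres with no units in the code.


cube([2214, 144, 22]);
translate([0, 67, 22]) cube([2214, 10, 282]);
translate([0, 0, 304]) cube([2214, 144, 22]);


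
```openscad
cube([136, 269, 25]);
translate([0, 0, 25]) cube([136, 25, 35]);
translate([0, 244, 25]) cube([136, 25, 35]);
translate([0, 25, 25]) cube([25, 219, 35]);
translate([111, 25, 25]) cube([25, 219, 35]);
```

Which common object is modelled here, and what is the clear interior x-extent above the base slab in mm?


An open box. The internal width is 86 mm.

A 136×269 base slab with four walls standing on it — an open box. The base is 136 mm wide and the walls are 25 mm thick, so the internal width is 136 − 2 × 25 = 86 mm.


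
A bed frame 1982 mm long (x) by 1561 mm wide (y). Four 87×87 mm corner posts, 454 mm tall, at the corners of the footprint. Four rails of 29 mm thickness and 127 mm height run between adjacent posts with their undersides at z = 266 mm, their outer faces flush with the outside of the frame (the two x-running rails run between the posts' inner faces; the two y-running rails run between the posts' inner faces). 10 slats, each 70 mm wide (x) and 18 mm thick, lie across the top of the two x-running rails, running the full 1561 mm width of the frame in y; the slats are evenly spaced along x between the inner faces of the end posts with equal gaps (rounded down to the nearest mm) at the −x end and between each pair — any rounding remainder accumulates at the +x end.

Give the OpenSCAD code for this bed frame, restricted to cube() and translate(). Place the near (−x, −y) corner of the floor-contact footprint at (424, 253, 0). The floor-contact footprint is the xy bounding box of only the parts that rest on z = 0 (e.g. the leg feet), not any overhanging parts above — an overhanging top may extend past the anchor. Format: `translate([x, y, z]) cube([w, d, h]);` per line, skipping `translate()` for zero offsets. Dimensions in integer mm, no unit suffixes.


translate([424, 253, 0]) cube([87, 87, 454]);
translate([424, 1727, 0]) cube([87, 87, 454]);
translate([2319, 253, 0]) cube([87, 87, 454]);
translate([2319, 1727, 0]) cube([87, 87, 454]);
translate([511, 253, 266]) cube([1808, 29, 127]);
translate([511, 1785, 266]) cube([1808, 29, 127]);
translate([424, 340, 266]) cube([29, 1387, 127]);
translate([2377, 340, 266]) cube([29, 1387, 127]);
translate([611, 253, 393]) cube([70, 1561, 18]);
translate([781, 253, 393]) cube([70, 1561, 18]);
translate([951, 253, 393]) cube([70, 1561, 18]);
translate([1121, 253, 393]) cube([70, 1561, 18]);
translate([1291, 253, 393]) cube([70, 1561, 18]);
translate([1461, 253, 393]) cube([70, 1561, 18]);
translate([1631, 253, 393]) cube([70, 1561, 18]);
translate([1801, 253, 393]) cube([70, 1561, 18]);
translate([1971, 253, 393]) cube([70, 1561, 18]);
translate([2141, 253, 393]) cube([70, 1561, 18]);


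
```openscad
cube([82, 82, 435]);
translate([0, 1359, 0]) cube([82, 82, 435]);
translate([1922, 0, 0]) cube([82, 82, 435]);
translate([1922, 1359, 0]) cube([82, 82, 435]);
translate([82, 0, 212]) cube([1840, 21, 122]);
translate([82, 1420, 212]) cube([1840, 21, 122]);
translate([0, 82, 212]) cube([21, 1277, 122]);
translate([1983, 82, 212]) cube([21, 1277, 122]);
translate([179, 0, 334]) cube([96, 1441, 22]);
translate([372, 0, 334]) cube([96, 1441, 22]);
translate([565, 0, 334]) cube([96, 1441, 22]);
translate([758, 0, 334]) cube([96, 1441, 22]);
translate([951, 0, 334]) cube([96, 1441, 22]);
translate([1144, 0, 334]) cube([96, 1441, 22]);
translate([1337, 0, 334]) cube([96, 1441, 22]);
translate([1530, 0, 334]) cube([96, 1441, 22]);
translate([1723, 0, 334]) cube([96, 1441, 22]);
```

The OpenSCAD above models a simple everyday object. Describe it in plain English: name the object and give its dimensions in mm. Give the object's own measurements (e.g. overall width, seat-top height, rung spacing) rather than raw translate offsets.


A bed frame 2004 mm long (x) by 1441 mm wide (y). Four 82×82 mm corner posts, 435 mm tall, at the corners of the footprint. Four rails of 21 mm thickness and 122 mm height run between adjacent posts with their undersides at z = 212 mm, their outer faces flush with the outside of the frame (the two x-running rails run between the posts' inner faces; the two y-running rails run between the posts' inner faces). 9 slats, each 96 mm wide (x) and 22 mm thick, lie across the top of the two x-running rails, running the full 1441 mm width of the frame in y; along x they sit between the end posts with a 97 mm gap after the −x posts and between neighbouring slats, leaving 103 mm before the +x posts.


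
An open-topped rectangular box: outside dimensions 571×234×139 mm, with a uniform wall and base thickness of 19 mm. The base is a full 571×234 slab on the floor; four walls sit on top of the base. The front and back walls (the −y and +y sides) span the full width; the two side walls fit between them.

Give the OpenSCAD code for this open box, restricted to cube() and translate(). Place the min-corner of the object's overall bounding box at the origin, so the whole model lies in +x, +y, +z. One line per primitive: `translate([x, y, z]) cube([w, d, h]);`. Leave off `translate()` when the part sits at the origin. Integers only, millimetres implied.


cube([571, 234, 19]);
translate([0, 0, 19]) cube([571, 19, 120]);
translate([0, 215, 19]) cube([571, 19, 120]);
translate([0, 19, 19]) cube([19, 196, 120]);
translate([552, 19, 19]) cube([19, 196, 120]);


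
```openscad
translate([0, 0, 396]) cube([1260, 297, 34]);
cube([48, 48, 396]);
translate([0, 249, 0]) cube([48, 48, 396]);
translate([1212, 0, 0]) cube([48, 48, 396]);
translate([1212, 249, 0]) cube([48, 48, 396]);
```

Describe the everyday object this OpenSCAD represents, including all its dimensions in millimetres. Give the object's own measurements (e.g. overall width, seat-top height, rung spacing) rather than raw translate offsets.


A long wooden bench with a 1260 mm (x) × 297 mm (y) seat, 34 mm thick, its top surface 430 mm above the floor. Four 48 mm square legs at the seat corners, flush with the edges, run from z = 0 to the seat underside.


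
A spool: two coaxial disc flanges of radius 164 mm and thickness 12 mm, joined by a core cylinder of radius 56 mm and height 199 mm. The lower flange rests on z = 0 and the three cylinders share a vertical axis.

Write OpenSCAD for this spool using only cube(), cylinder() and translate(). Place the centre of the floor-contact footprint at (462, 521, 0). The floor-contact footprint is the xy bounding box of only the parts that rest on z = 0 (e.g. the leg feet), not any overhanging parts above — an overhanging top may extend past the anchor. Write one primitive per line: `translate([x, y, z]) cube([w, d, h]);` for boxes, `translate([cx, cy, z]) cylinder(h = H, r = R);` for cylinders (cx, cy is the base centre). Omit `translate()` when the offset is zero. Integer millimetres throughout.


translate([462, 521, 0]) cylinder(h = 12, r = 164);
translate([462, 521, 12]) cylinder(h = 199, r = 56);
translate([462, 521, 211]) cylinder(h = 12, r = 164);


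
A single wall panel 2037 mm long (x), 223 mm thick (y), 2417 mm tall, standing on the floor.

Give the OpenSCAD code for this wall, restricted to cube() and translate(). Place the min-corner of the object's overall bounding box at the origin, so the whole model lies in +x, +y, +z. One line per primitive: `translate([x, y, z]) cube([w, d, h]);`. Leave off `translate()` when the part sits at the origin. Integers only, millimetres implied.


cube([2037, 223, 2417]);


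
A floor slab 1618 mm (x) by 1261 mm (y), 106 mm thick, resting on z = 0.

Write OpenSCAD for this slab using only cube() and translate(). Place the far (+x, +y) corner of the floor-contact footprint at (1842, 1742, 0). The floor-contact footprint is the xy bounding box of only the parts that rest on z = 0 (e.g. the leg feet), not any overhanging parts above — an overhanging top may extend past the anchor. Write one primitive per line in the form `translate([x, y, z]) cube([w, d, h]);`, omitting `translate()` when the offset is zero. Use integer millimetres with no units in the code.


translate([224, 481, 0]) cube([1618, 1261, 106]);


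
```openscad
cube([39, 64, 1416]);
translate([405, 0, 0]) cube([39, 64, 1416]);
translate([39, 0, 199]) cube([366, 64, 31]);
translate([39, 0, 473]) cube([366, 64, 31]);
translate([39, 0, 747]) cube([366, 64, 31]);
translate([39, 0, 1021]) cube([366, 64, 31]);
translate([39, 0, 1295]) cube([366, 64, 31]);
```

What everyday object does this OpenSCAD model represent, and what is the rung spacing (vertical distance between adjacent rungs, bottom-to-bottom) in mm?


A ladder. The rung spacing is 274 mm.

Two tall 39×64 posts with 5 short bars between them — a ladder. Adjacent rungs sit at z = 199 and z = 473, so the spacing is 473 − 199 = 274 mm.


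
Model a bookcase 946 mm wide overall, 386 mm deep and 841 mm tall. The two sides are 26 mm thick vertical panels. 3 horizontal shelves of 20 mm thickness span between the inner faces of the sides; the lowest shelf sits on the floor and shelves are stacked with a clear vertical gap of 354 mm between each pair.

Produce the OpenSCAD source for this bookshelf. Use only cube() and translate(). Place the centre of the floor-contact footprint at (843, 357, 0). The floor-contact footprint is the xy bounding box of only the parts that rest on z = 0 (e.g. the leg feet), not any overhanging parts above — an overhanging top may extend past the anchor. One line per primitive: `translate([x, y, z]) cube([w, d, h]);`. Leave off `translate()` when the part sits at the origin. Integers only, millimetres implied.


translate([370, 164, 0]) cube([26, 386, 841]);
translate([1290, 164, 0]) cube([26, 386, 841]);
translate([396, 164, 0]) cube([894, 386, 20]);
translate([396, 164, 374]) cube([894, 386, 20]);
translate([396, 164, 748]) cube([894, 386, 20]);


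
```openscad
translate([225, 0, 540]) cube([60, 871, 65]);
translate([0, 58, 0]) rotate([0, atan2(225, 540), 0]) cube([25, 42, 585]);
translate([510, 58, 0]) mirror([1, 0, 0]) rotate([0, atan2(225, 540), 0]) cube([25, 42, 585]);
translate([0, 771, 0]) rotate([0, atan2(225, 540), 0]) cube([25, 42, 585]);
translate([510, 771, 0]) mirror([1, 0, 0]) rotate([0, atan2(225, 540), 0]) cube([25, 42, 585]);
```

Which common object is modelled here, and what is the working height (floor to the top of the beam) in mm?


A sawhorse. The overall height is 605 mm.

A beam across two mirrored pairs of raked legs — a sawhorse. The beam's underside is at z = 540 (matching the legs' vertical rise in atan2(225, 540)) and the beam is 65 mm tall, so its top is at 540 + 65 = 605 mm. The raked legs top out at the beam's underside, so that is the highest point.


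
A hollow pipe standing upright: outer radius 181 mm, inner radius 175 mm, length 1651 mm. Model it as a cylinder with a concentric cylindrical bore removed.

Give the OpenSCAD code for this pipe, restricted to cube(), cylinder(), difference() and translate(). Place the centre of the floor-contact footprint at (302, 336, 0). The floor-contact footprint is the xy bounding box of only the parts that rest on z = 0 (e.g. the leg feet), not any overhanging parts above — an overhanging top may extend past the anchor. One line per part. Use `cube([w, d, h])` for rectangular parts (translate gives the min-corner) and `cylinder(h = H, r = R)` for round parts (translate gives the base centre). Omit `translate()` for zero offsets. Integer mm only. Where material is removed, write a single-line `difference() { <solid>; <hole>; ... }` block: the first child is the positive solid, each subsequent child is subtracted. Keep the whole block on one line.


difference() { translate([302, 336, 0]) cylinder(h = 1651, r = 181); translate([302, 336, 0]) cylinder(h = 1651, r = 175); }


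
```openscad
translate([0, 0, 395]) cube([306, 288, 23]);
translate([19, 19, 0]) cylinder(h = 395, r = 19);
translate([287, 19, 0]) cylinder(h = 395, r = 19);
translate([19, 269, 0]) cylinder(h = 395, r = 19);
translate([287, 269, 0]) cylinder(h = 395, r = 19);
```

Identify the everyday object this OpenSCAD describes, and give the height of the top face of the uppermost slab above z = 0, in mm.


A stool. The seat height is 418 mm.

A 306×288×23 slab at z = 395 on four corner cylinders — a stool. The seat top is 395 + 23 = 418 mm.


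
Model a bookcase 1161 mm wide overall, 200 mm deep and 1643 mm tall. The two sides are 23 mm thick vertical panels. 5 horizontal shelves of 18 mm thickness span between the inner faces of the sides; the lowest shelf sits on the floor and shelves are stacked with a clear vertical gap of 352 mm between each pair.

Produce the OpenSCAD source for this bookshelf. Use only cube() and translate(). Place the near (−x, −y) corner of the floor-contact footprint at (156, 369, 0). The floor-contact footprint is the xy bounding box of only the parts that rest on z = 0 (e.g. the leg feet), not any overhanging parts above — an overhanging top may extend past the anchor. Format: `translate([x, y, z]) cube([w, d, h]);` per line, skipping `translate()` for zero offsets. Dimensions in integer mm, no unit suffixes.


translate([156, 369, 0]) cube([23, 200, 1643]);
translate([1294, 369, 0]) cube([23, 200, 1643]);
translate([179, 369, 0]) cube([1115, 200, 18]);
translate([179, 369, 370]) cube([1115, 200, 18]);
translate([179, 369, 740]) cube([1115, 200, 18]);
translate([179, 369, 1110]) cube([1115, 200, 18]);
translate([179, 369, 1480]) cube([1115, 200, 18]);
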